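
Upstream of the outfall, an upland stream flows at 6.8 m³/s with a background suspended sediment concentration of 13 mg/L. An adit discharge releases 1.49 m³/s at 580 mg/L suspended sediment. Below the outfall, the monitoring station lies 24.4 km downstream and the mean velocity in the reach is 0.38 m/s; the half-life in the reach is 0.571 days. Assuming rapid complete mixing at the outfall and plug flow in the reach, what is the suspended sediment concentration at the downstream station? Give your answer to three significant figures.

46.6 mg/L

Conservation of mass: C = (6.800·13.00 + 1.490·580.0) / 8.290 = 952.6/8.290 = 114.9 mg/L.
Travel time t = 24.4·1000 / 0.38 = 64210 s = 17.84 h.
Half-life 0.571 d → k = ln 2 / 0.571 = 1.214 d⁻¹.
After decay, C = 114.9 × e^(−kt) = 114.9 × 0.4057 = 46.62 mg/L.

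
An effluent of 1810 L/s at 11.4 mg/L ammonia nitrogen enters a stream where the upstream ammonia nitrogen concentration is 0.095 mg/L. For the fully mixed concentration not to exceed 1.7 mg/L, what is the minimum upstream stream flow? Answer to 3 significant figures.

10900 L/s

Set C_mix = 1.7: (Q·0.09500 + 1810·11.40) / (Q + 1810) = 1.7
→ Q = 1810·(11.40 − 1.7)/(1.7 − 0.09500) = 10940 L/s.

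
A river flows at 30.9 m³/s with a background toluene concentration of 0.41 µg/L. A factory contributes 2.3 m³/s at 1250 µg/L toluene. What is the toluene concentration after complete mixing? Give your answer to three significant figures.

Mass balance: C = (30.90·0.4100 + 2.300·1250) / 33.20 = 2888/33.20 = 86.98 µg/L.

87.0 µg/L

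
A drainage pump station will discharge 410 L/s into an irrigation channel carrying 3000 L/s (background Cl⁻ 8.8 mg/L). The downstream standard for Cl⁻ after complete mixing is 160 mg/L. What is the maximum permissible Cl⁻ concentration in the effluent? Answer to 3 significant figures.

1270 mg/L

At the limit, (Qr·Cr + Qe·Cₑ)/(Qr + Qe) = 160:
Cₑ = (3410·160 − 3000·8.800) / 410.0 = 1266 mg/L.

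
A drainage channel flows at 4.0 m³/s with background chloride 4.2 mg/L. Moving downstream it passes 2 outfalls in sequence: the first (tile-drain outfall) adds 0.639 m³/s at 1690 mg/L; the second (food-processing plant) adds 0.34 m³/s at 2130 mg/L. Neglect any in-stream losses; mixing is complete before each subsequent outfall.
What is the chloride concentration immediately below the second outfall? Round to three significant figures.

After outfall 1: Q = 4.000 + 0.6390 = 4.639 m³/s; C = (4.000·4.200 + 0.6390·1690)/4.639 = 236.4 mg/L.
After outfall 2: Q = 4.639 + 0.3400 = 4.979 m³/s; C = (4.639·236.4 + 0.3400·2130)/4.979 = 365.7 mg/L.

366 mg/L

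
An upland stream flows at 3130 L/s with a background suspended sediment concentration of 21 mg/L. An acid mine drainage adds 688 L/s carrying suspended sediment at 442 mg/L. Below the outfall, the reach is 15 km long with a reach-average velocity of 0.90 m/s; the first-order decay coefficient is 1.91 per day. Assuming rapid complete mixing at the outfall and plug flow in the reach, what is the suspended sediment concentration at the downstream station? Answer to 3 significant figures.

67.0 mg/L

Mixed concentration C = ΣQC/ΣQ = (3130·21.00 + 688.0·442.0) / 3818 = 369800/3818 = 96.86 mg/L.
Travel time t = 15·1000 / 0.90 = 16670 s = 4.630 h.
Decay over the reach: 96.86·exp(−kt) = 96.86·0.6918 = 67.01 mg/L.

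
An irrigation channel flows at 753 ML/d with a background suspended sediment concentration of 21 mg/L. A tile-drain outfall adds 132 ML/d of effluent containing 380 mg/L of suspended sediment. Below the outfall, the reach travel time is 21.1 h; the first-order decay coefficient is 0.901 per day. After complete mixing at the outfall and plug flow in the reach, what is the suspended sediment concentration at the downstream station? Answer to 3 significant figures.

33.8 mg/L

After mixing, C = (753.0·21.00 + 132.0·380.0) / 885.0 = 65970/885.0 = 74.55 mg/L.
First-order decay: C = 74.55·exp(−k·t) = 74.55·0.4529 = 33.76 mg/L.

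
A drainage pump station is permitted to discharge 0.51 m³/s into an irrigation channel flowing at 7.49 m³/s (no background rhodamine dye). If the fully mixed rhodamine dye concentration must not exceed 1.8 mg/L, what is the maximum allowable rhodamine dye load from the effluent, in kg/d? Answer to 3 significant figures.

1240 kg/d

Mass balance at the limit: 7.490·0 + 0.5100·Cₑ = 8.000·1.8 → Cₑ = 28.24 mg/L.
Load = 0.5100 m³/s × 28.24 g/m³ × 86 400 s/d = 1244 kg/d.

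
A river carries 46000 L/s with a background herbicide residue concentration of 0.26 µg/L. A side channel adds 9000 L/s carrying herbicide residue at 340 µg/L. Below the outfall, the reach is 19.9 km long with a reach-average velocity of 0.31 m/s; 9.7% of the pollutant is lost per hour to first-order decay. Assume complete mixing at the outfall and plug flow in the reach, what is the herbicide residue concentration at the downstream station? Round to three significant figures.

9.06 µg/L

Mass balance: C = (46000·0.2600 + 9000·340.0) / 55000 = 3072000/55000 = 55.85 µg/L.
Travel time t = 19.9·1000 / 0.31 = 64190 s = 17.83 h.
9.7%/h lost → k = −ln(1 − 0.097) = 0.1020 h⁻¹.
Applying C = C₀e^(−kt): 55.85 × 0.1621 = 9.055 µg/L.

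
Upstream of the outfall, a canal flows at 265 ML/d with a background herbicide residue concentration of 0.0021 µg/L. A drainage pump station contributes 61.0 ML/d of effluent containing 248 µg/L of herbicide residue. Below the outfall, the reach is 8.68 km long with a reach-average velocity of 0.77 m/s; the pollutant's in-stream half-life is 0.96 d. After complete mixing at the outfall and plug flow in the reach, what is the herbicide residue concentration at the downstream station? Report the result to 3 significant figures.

Conservation of mass: C = (265.0·0.002100 + 61.00·248.0) / 326.0 = 15130/326.0 = 46.41 µg/L.
Travel time t = 8.68·1000 / 0.77 = 11270 s = 3.131 h.
Half-life 0.96 d → k = ln 2 / 0.96 = 0.7220 d⁻¹.
Decay over the reach: 46.41·exp(−kt) = 46.41·0.9101 = 42.23 µg/L.

42.2 µg/L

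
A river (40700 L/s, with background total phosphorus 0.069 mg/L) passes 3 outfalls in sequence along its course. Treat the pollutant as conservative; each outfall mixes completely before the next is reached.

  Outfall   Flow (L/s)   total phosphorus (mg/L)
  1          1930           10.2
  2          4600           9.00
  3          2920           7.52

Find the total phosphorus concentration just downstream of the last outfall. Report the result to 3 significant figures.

Outfall 1: combined Q = 42630 L/s; C = (40700·0.06900 + 1930·10.20)/42630 = 0.5277 mg/L.
Outfall 2: combined Q = 47230 L/s; C = (42630·0.5277 + 4600·9.000)/47230 = 1.353 mg/L.
Outfall 3: combined Q = 50150 L/s; C = (47230·1.353 + 2920·7.520)/50150 = 1.712 mg/L.

1.71 mg/L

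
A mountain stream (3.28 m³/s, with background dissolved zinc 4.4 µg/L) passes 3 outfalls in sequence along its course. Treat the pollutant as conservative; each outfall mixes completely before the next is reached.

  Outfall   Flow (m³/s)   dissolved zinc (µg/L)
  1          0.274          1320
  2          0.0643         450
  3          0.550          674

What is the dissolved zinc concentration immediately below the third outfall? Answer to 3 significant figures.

186 µg/L

After outfall 1: Q = 3.280 + 0.2740 = 3.554 m³/s; C = (3.280·4.400 + 0.2740·1320)/3.554 = 105.8 µg/L.
After outfall 2: Q = 3.554 + 0.06430 = 3.618 m³/s; C = (3.554·105.8 + 0.06430·450.0)/3.618 = 111.9 µg/L.
After outfall 3: Q = 3.618 + 0.5500 = 4.168 m³/s; C = (3.618·111.9 + 0.5500·674.0)/4.168 = 186.1 µg/L.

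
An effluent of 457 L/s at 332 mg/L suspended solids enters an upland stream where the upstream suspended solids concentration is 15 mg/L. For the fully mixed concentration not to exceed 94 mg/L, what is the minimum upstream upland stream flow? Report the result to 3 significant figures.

Set C_mix = 94: (Q·15.00 + 457.0·332.0) / (Q + 457.0) = 94
→ Q = 457.0·(332.0 − 94)/(94 − 15.00) = 1377 L/s.

1380 L/s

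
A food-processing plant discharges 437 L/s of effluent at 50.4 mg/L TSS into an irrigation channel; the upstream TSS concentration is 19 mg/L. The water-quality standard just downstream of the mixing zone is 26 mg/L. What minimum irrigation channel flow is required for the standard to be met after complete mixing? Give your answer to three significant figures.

1520 L/s

Set C_mix = 26: (Q·19.00 + 437.0·50.40) / (Q + 437.0) = 26
→ Q = 437.0·(50.40 − 26)/(26 − 19.00) = 1523 L/s.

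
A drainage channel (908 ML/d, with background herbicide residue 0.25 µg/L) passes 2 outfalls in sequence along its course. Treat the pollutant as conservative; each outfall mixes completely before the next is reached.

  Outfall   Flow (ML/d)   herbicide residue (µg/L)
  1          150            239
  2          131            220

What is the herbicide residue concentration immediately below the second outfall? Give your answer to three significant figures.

54.6 µg/L

After outfall 1: Q = 908.0 + 150.0 = 1058 ML/d; C = (908.0·0.2500 + 150.0·239.0)/1058 = 34.10 µg/L.
After outfall 2: Q = 1058 + 131.0 = 1189 ML/d; C = (1058·34.10 + 131.0·220.0)/1189 = 54.58 µg/L.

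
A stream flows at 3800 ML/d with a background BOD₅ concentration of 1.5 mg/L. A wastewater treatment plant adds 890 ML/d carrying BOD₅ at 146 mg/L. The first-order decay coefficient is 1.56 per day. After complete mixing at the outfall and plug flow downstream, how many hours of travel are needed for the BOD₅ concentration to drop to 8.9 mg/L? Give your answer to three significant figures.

Conservation of mass: C = (3800·1.500 + 890.0·146.0) / 4690 = 135600/4690 = 28.92 mg/L.
28.92·exp(−k·t) = 8.9 → t = ln(28.92/8.9)/k = 65270 s = 18.13 h.

18.1 h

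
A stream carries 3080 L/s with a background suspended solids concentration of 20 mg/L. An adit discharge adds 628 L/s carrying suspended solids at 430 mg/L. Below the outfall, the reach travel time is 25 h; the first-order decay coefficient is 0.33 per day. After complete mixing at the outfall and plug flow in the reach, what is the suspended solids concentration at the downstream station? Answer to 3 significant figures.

After mixing, C = (3080·20.00 + 628.0·430.0) / 3708 = 331600/3708 = 89.44 mg/L.
After decay, C = 89.44 × e^(−kt) = 89.44 × 0.7091 = 63.42 mg/L.

63.4 mg/L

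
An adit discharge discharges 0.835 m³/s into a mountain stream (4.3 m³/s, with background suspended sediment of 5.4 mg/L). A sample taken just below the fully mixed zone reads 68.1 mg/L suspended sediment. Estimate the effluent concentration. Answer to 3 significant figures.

Mass balance: 4.300·5.400 + 0.8350·Cₑ = 5.135·68.10
→ Cₑ = (5.135·68.10 − 4.300·5.400) / 0.8350 = 391.0 mg/L.

391 mg/L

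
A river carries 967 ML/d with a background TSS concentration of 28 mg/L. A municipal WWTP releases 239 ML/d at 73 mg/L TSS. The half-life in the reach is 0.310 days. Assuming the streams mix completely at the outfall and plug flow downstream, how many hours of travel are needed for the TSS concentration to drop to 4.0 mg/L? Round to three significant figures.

23.9 h

Conservation of mass: C = (967.0·28.00 + 239.0·73.00) / 1206 = 44520/1206 = 36.92 mg/L.
Half-life 0.310 d → k = ln 2 / 0.310 = 2.236 d⁻¹.
36.92·exp(−k·t) = 4.0 → t = ln(36.92/4.0)/k = 85880 s = 23.85 h.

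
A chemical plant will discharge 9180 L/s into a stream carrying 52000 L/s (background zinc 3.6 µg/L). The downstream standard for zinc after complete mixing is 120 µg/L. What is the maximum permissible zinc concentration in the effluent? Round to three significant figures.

At the limit, (Qr·Cr + Qe·Cₑ)/(Qr + Qe) = 120:
Cₑ = (61180·120 − 52000·3.600) / 9180 = 779.3 µg/L.

779 µg/L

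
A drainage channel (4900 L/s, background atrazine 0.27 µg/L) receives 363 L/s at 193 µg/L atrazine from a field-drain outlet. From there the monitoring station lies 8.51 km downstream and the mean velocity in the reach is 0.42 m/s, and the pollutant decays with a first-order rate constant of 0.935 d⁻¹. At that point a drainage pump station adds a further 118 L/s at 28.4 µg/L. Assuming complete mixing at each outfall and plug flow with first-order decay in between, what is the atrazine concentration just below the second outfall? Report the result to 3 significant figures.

11.3 µg/L

Mass balance: C = (4900·0.2700 + 363.0·193.0) / 5263 = 71380/5263 = 13.56 µg/L; combined flow 5263 L/s.
Travel time t = 8.51·1000 / 0.42 = 20260 s = 5.628 h.
Decay over the reach: 13.56·exp(−kt) = 13.56·0.8031 = 10.89 µg/L.
At the second outfall, C = (5263·10.89 + 118.0·28.40) / (5263 + 118.0) = 11.28 µg/L.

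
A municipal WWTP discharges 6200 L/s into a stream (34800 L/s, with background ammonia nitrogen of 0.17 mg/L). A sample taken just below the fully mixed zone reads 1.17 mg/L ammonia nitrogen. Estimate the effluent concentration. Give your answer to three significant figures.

6.78 mg/L

Mass balance: 34800·0.1700 + 6200·Cₑ = 41000·1.170
→ Cₑ = (41000·1.170 − 34800·0.1700) / 6200 = 6.783 mg/L.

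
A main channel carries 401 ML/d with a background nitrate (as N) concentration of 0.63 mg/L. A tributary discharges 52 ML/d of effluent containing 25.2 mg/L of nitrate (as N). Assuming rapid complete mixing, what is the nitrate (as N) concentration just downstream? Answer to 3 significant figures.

3.45 mg/L

Mass balance: C = (401.0·0.6300 + 52.00·25.20) / 453.0 = 1563/453.0 = 3.450 mg/L.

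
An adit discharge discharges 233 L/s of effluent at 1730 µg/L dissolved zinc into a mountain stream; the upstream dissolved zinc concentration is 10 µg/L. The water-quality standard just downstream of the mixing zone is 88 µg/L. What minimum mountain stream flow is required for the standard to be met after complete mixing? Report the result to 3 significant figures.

4900 L/s

Set C_mix = 88: (Q·10.00 + 233.0·1730) / (Q + 233.0) = 88
→ Q = 233.0·(1730 − 88)/(88 − 10.00) = 4905 L/s.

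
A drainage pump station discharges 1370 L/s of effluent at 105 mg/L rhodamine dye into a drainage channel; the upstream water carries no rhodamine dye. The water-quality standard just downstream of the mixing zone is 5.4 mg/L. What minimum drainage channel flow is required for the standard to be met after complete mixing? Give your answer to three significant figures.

25300 L/s

Set C_mix = 5.4: (Q·0 + 1370·105.0) / (Q + 1370) = 5.4
→ Q = 1370·(105.0 − 5.4)/(5.4 − 0) = 25270 L/s.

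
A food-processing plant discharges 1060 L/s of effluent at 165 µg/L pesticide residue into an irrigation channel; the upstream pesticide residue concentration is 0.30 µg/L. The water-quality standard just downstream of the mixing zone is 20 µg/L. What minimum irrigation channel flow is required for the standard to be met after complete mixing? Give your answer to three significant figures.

Set C_mix = 20: (Q·0.3000 + 1060·165.0) / (Q + 1060) = 20
→ Q = 1060·(165.0 − 20)/(20 − 0.3000) = 7802 L/s.

7800 L/s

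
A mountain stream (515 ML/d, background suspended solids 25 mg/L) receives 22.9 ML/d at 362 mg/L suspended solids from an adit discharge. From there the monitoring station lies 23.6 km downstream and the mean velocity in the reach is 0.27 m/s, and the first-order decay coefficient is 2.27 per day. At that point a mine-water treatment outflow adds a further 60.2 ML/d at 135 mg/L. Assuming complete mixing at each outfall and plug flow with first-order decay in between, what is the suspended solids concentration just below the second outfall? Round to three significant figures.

Mass balance: C = (515.0·25.00 + 22.90·362.0) / 537.9 = 21160/537.9 = 39.35 mg/L; combined flow 537.9 ML/d.
Travel time t = 23.6·1000 / 0.27 = 87410 s = 24.28 h.
Decay over the reach: 39.35·exp(−kt) = 39.35·0.1006 = 3.959 mg/L.
At the second outfall, C = (537.9·3.959 + 60.20·135.0) / (537.9 + 60.20) = 17.15 mg/L.

17.1 mg/L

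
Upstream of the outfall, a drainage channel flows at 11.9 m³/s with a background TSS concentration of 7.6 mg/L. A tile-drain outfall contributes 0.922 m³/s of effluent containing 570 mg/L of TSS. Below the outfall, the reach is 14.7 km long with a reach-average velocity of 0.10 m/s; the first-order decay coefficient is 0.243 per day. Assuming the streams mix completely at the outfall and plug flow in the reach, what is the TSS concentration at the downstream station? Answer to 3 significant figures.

Mixed concentration C = ΣQC/ΣQ = (11.90·7.600 + 0.9220·570.0) / 12.82 = 616.0/12.82 = 48.04 mg/L.
Travel time t = 14.7·1000 / 0.10 = 147000 s = 40.83 h.
After decay, C = 48.04 × e^(−kt) = 48.04 × 0.6614 = 31.77 mg/L.

31.8 mg/L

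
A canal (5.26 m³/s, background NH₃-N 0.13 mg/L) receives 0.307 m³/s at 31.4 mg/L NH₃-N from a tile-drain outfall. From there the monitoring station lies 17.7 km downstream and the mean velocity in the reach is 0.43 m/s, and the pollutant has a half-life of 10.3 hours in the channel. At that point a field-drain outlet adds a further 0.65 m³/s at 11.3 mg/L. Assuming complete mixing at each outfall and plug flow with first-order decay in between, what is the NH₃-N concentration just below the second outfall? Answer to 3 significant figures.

1.95 mg/L

Flow-weighted average: C = (5.260·0.1300 + 0.3070·31.40) / 5.567 = 10.32/5.567 = 1.854 mg/L; combined flow 5.567 m³/s.
Travel time t = 17.7·1000 / 0.43 = 41160 s = 11.43 h.
Half-life 10.3 h → k = ln 2 / 10.3 = 0.06730 h⁻¹ = 1.615 d⁻¹.
After decay, C = 1.854 × e^(−kt) = 1.854 × 0.4633 = 0.8591 mg/L.
At the second outfall, C = (5.567·0.8591 + 0.6500·11.30) / (5.567 + 0.6500) = 1.951 mg/L.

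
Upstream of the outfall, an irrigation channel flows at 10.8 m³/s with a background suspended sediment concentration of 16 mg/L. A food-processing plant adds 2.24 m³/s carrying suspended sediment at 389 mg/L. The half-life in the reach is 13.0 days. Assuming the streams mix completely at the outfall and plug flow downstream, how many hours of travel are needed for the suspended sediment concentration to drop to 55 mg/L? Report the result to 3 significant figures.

169 h

Mixed concentration C = ΣQC/ΣQ = (10.80·16.00 + 2.240·389.0) / 13.04 = 1044/13.04 = 80.07 mg/L.
Half-life 13.0 d → k = ln 2 / 13.0 = 0.05332 d⁻¹.
80.07·exp(−k·t) = 55 → t = ln(80.07/55)/k = 608700 s = 169.1 h.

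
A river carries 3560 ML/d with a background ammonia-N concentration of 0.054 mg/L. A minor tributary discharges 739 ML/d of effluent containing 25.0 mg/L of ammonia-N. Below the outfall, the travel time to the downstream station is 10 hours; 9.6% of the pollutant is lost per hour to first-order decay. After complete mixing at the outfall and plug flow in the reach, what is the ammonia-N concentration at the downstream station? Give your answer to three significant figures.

Conservation of mass: C = (3560·0.05400 + 739.0·25.00) / 4299 = 18670/4299 = 4.342 mg/L.
9.6%/h lost → k = −ln(1 − 0.096) = 0.1009 h⁻¹.
First-order decay: C = 4.342·exp(−k·t) = 4.342·0.3645 = 1.583 mg/L.

1.58 mg/L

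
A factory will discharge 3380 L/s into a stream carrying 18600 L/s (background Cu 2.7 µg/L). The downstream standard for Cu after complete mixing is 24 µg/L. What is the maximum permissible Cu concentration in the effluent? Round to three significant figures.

At the limit, (Qr·Cr + Qe·Cₑ)/(Qr + Qe) = 24:
Cₑ = (21980·24 − 18600·2.700) / 3380 = 141.2 µg/L.

141 µg/L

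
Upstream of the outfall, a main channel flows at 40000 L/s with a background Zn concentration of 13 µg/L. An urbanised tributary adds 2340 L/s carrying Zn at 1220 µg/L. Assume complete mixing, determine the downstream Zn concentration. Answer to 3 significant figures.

79.7 µg/L

Conservation of mass: C = (40000·13.00 + 2340·1220) / 42340 = 3375000/42340 = 79.71 µg/L.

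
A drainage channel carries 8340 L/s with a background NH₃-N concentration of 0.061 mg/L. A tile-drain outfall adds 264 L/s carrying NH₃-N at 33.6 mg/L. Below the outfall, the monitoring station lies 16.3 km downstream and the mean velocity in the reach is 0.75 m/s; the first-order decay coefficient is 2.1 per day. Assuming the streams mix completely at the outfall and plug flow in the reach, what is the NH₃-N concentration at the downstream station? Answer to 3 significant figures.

Flow-weighted average: C = (8340·0.06100 + 264.0·33.60) / 8604 = 9379/8604 = 1.090 mg/L.
Travel time t = 16.3·1000 / 0.75 = 21730 s = 6.037 h.
Decay over the reach: 1.090·exp(−kt) = 1.090·0.5896 = 0.6428 mg/L.

0.643 mg/L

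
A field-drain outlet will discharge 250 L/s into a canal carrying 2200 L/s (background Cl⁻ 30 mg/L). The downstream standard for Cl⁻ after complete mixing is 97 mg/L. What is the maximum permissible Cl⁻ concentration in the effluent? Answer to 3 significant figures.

687 mg/L

At the limit, (Qr·Cr + Qe·Cₑ)/(Qr + Qe) = 97:
Cₑ = (2450·97 − 2200·30.00) / 250.0 = 686.6 mg/L.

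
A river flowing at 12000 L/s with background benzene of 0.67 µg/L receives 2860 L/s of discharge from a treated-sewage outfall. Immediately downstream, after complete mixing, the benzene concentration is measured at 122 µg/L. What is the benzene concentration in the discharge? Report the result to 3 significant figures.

Mass balance: 12000·0.6700 + 2860·Cₑ = 14860·122.0
→ Cₑ = (14860·122.0 − 12000·0.6700) / 2860 = 631.1 µg/L.

631 µg/L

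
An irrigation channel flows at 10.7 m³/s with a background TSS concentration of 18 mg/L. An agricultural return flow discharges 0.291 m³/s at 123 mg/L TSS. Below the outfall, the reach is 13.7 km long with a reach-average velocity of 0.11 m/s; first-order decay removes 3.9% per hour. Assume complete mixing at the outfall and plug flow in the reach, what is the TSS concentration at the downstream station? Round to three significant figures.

Mass balance: C = (10.70·18.00 + 0.2910·123.0) / 10.99 = 228.4/10.99 = 20.78 mg/L.
Travel time t = 13.7·1000 / 0.11 = 124500 s = 34.60 h.
3.9%/h lost → k = −ln(1 − 0.039) = 0.03978 h⁻¹.
Applying C = C₀e^(−kt): 20.78 × 0.2525 = 5.247 mg/L.

5.25 mg/L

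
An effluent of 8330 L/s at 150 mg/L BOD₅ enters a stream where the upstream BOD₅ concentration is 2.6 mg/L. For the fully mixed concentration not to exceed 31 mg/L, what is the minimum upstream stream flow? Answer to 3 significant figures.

Set C_mix = 31: (Q·2.600 + 8330·150.0) / (Q + 8330) = 31
→ Q = 8330·(150.0 − 31)/(31 − 2.600) = 34900 L/s.

34900 L/s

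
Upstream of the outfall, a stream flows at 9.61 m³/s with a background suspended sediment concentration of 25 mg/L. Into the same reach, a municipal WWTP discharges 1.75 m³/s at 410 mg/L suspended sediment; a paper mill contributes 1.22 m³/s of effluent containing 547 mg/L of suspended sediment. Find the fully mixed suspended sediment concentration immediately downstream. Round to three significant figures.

Flow-weighted average: C = (9.610·25.00 + 1.750·410.0 + 1.220·547.0) / 12.58 = 1625/12.58 = 129.2 mg/L.

129 mg/L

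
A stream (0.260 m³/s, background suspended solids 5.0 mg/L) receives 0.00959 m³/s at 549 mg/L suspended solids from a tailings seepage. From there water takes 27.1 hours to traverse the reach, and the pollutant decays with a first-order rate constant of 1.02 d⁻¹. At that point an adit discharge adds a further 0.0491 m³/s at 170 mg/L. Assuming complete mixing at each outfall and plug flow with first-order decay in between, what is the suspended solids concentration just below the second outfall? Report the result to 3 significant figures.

32.7 mg/L

Conservation of mass: C = (0.2600·5.000 + 0.009590·549.0) / 0.2696 = 6.565/0.2696 = 24.35 mg/L; combined flow 0.2696 m³/s.
Applying C = C₀e^(−kt): 24.35 × 0.3161 = 7.697 mg/L.
At the second outfall, C = (0.2696·7.697 + 0.04910·170.0) / (0.2696 + 0.04910) = 32.70 mg/L.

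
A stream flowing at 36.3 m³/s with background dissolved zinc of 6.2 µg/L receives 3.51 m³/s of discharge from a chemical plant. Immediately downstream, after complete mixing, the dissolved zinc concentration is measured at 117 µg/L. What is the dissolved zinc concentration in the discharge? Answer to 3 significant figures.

Mass balance: 36.30·6.200 + 3.510·Cₑ = 39.81·117.0
→ Cₑ = (39.81·117.0 − 36.30·6.200) / 3.510 = 1263 µg/L.

1260 µg/L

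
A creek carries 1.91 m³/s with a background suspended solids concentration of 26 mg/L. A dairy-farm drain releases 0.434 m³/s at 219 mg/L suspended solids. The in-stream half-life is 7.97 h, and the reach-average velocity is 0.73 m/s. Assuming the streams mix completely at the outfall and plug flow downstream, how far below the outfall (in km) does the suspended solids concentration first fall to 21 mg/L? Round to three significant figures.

After mixing, C = (1.910·26.00 + 0.4340·219.0) / 2.344 = 144.7/2.344 = 61.73 mg/L.
Half-life 7.97 h → k = ln 2 / 7.97 = 0.08697 h⁻¹ = 2.087 d⁻¹.
Set 61.73·exp(−k·t) = 21 → t = ln(61.73/21)/k = 44640 s = 12.40 h.
Distance = v·t = 0.73·44640 = 32580 m = 32.58 km.

32.6 km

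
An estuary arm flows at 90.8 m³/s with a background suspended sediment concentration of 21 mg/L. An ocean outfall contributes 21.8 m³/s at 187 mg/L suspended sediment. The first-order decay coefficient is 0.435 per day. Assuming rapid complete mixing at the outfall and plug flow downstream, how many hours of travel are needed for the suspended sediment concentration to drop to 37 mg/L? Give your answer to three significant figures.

20.0 h

Mass balance: C = (90.80·21.00 + 21.80·187.0) / 112.6 = 5983/112.6 = 53.14 mg/L.
53.14·exp(−k·t) = 37 → t = ln(53.14/37)/k = 71900 s = 19.97 h.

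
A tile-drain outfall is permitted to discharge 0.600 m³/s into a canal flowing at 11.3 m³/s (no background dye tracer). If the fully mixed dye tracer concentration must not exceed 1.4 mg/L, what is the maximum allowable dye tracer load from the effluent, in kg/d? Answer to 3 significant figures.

Mass balance at the limit: 11.30·0 + 0.6000·Cₑ = 11.90·1.4 → Cₑ = 27.77 mg/L.
Load = 0.6000 m³/s × 27.77 g/m³ × 86 400 s/d = 1439 kg/d.

1440 kg/d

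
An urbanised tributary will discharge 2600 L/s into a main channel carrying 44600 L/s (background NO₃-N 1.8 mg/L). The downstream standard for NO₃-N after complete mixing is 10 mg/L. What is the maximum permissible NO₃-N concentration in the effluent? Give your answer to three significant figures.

151 mg/L

At the limit, (Qr·Cr + Qe·Cₑ)/(Qr + Qe) = 10:
Cₑ = (47200·10 − 44600·1.800) / 2600 = 150.7 mg/L.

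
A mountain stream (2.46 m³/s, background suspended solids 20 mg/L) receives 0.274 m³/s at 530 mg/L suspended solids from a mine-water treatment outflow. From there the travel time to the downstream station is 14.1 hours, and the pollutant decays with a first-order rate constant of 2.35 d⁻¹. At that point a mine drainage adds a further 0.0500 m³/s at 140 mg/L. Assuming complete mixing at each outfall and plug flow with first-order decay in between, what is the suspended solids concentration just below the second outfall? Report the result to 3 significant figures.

20.1 mg/L

Conservation of mass: C = (2.460·20.00 + 0.2740·530.0) / 2.734 = 194.4/2.734 = 71.11 mg/L; combined flow 2.734 m³/s.
After decay, C = 71.11 × e^(−kt) = 71.11 × 0.2514 = 17.88 mg/L.
Second outfall: C = (2.734·17.88 + 0.05000·140.0)/2.784 = 20.07 mg/L.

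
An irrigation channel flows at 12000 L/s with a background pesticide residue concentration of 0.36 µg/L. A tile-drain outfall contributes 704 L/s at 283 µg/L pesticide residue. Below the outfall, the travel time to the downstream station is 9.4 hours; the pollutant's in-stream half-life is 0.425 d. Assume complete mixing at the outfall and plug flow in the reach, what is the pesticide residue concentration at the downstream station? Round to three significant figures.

8.46 µg/L

Mixed concentration C = ΣQC/ΣQ = (12000·0.3600 + 704.0·283.0) / 12700 = 203600/12700 = 16.02 µg/L.
Half-life 0.425 d → k = ln 2 / 0.425 = 1.631 d⁻¹.
First-order decay: C = 16.02·exp(−k·t) = 16.02·0.5279 = 8.459 µg/L.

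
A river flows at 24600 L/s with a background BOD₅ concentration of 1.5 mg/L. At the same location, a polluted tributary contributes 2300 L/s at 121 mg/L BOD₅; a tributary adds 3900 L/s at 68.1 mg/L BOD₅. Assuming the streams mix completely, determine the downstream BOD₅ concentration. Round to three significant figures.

After mixing, C = (24600·1.500 + 2300·121.0 + 3900·68.10) / 30800 = 580800/30800 = 18.86 mg/L.

18.9 mg/L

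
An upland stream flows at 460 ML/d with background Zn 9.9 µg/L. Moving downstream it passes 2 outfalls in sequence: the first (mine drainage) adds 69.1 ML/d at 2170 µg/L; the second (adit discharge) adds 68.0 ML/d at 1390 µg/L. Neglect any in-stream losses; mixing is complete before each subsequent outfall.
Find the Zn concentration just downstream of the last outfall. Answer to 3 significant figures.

After outfall 1: Q = 460.0 + 69.10 = 529.1 ML/d; C = (460.0·9.900 + 69.10·2170)/529.1 = 292.0 µg/L.
After outfall 2: Q = 529.1 + 68.00 = 597.1 ML/d; C = (529.1·292.0 + 68.00·1390)/597.1 = 417.1 µg/L.

417 µg/L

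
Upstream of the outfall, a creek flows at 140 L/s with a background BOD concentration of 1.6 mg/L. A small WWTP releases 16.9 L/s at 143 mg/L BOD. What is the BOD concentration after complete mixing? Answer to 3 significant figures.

Mass balance: C = (140.0·1.600 + 16.90·143.0) / 156.9 = 2641/156.9 = 16.83 mg/L.

16.8 mg/L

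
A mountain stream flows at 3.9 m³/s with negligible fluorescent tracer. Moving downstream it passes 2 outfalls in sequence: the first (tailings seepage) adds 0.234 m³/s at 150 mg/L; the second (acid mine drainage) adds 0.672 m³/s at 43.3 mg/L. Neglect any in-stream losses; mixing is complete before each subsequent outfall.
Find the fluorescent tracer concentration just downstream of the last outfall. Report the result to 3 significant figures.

After outfall 1: Q = 3.900 + 0.2340 = 4.134 m³/s; C = (3.900·0 + 0.2340·150.0)/4.134 = 8.491 mg/L.
After outfall 2: Q = 4.134 + 0.6720 = 4.806 m³/s; C = (4.134·8.491 + 0.6720·43.30)/4.806 = 13.36 mg/L.

13.4 mg/L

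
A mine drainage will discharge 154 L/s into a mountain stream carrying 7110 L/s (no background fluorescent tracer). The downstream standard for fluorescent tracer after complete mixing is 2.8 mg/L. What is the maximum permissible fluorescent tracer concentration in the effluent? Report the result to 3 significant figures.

At the limit, (Qr·Cr + Qe·Cₑ)/(Qr + Qe) = 2.8:
Cₑ = (7264·2.8 − 7110·0) / 154.0 = 132.1 mg/L.

132 mg/L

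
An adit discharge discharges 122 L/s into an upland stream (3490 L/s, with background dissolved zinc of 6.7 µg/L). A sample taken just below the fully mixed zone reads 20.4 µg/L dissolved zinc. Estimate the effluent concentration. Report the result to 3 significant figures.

Mass balance: 3490·6.700 + 122.0·Cₑ = 3612·20.40
→ Cₑ = (3612·20.40 − 3490·6.700) / 122.0 = 412.3 µg/L.

412 µg/L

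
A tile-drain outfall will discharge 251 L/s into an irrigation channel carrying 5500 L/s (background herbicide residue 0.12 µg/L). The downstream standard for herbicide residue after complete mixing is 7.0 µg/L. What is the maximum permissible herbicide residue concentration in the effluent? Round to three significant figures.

At the limit, (Qr·Cr + Qe·Cₑ)/(Qr + Qe) = 7.0:
Cₑ = (5751·7.0 − 5500·0.1200) / 251.0 = 157.8 µg/L.

158 µg/L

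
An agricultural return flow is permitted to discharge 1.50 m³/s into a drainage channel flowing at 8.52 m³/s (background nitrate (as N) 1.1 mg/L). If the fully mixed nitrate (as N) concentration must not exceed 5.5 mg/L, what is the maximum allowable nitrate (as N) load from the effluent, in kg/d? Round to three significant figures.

Mass balance at the limit: 8.520·1.100 + 1.500·Cₑ = 10.02·5.5 → Cₑ = 30.49 mg/L.
Load = 1.500 m³/s × 30.49 g/m³ × 86 400 s/d = 3952 kg/d.

3950 kg/d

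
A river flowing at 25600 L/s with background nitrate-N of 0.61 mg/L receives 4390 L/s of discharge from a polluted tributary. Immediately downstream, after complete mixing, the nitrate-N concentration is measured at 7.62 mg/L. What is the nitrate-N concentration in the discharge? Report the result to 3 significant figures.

48.5 mg/L

Mass balance: 25600·0.6100 + 4390·Cₑ = 29990·7.620
→ Cₑ = (29990·7.620 − 25600·0.6100) / 4390 = 48.50 mg/L.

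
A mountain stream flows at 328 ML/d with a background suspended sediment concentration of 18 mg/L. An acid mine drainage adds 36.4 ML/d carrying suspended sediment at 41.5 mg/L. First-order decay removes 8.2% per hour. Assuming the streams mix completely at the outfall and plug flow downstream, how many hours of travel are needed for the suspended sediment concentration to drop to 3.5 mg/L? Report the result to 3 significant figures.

20.6 h

Mixed concentration C = ΣQC/ΣQ = (328.0·18.00 + 36.40·41.50) / 364.4 = 7415/364.4 = 20.35 mg/L.
8.2%/h lost → k = −ln(1 − 0.082) = 0.08556 h⁻¹.
20.35·exp(−k·t) = 3.5 → t = ln(20.35/3.5)/k = 74060 s = 20.57 h.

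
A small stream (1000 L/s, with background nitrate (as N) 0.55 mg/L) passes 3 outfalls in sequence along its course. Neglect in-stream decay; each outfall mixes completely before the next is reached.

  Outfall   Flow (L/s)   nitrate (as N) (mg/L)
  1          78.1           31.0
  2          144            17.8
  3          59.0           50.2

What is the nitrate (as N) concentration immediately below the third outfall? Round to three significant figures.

Outfall 1: combined Q = 1078 L/s; C = (1000·0.5500 + 78.10·31.00)/1078 = 2.756 mg/L.
Outfall 2: combined Q = 1222 L/s; C = (1078·2.756 + 144.0·17.80)/1222 = 4.529 mg/L.
Outfall 3: combined Q = 1281 L/s; C = (1222·4.529 + 59.00·50.20)/1281 = 6.632 mg/L.

6.63 mg/L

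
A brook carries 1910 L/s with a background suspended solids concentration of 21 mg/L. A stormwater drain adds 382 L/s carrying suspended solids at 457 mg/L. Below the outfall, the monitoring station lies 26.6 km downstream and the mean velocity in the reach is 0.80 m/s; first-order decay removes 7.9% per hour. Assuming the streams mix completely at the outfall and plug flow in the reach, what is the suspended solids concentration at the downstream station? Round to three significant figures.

Mixed concentration C = ΣQC/ΣQ = (1910·21.00 + 382.0·457.0) / 2292 = 214700/2292 = 93.67 mg/L.
Travel time t = 26.6·1000 / 0.80 = 33250 s = 9.236 h.
7.9%/h lost → k = −ln(1 − 0.079) = 0.08230 h⁻¹.
Decay over the reach: 93.67·exp(−kt) = 93.67·0.4676 = 43.80 mg/L.

43.8 mg/L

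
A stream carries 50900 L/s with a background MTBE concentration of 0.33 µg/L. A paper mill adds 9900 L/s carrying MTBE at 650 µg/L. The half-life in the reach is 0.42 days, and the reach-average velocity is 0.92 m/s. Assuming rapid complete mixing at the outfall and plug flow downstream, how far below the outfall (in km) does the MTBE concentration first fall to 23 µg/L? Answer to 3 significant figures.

Flow-weighted average: C = (50900·0.3300 + 9900·650.0) / 60800 = 6452000/60800 = 106.1 µg/L.
Half-life 0.42 d → k = ln 2 / 0.42 = 1.650 d⁻¹.
Set 106.1·exp(−k·t) = 23 → t = ln(106.1/23)/k = 80050 s = 22.24 h.
Distance = v·t = 0.92·80050 = 73640 m = 73.64 km.

73.6 km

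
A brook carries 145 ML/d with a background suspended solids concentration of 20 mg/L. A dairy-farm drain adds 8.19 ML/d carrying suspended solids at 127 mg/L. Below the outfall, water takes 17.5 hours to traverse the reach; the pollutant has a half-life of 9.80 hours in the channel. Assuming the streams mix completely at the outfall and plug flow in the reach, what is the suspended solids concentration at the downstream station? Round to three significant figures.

After mixing, C = (145.0·20.00 + 8.190·127.0) / 153.2 = 3940/153.2 = 25.72 mg/L.
Half-life 9.80 h → k = ln 2 / 9.80 = 0.07073 h⁻¹ = 1.698 d⁻¹.
Applying C = C₀e^(−kt): 25.72 × 0.2900 = 7.460 mg/L.

7.46 mg/L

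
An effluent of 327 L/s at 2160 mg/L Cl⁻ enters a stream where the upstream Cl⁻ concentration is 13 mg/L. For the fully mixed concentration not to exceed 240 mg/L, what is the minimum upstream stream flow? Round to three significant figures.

Set C_mix = 240: (Q·13.00 + 327.0·2160) / (Q + 327.0) = 240
→ Q = 327.0·(2160 − 240)/(240 − 13.00) = 2766 L/s.

2770 L/s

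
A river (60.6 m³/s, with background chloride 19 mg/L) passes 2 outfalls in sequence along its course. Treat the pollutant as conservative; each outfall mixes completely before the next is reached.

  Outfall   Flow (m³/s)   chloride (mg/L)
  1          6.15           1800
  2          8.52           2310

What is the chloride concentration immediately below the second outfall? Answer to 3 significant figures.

424 mg/L

Outfall 1: combined Q = 66.75 m³/s; C = (60.60·19.00 + 6.150·1800)/66.75 = 183.1 mg/L.
Outfall 2: combined Q = 75.27 m³/s; C = (66.75·183.1 + 8.520·2310)/75.27 = 423.8 mg/L.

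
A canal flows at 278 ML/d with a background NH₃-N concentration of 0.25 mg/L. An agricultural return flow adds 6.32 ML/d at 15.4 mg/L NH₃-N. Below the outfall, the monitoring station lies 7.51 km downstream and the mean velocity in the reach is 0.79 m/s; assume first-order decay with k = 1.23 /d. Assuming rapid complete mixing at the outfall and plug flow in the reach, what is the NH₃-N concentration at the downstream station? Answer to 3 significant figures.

0.512 mg/L

Flow-weighted average: C = (278.0·0.2500 + 6.320·15.40) / 284.3 = 166.8/284.3 = 0.5868 mg/L.
Travel time t = 7.51·1000 / 0.79 = 9506 s = 2.641 h.
Applying C = C₀e^(−kt): 0.5868 × 0.8734 = 0.5125 mg/L.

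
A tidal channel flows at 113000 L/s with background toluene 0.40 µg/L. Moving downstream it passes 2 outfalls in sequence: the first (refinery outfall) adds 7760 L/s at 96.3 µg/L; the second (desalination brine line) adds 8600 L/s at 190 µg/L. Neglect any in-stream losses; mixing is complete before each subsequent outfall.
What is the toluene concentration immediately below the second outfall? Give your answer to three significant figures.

18.8 µg/L

After outfall 1: Q = 113000 + 7760 = 120800 L/s; C = (113000·0.4000 + 7760·96.30)/120800 = 6.563 µg/L.
After outfall 2: Q = 120800 + 8600 = 129400 L/s; C = (120800·6.563 + 8600·190.0)/129400 = 18.76 µg/L.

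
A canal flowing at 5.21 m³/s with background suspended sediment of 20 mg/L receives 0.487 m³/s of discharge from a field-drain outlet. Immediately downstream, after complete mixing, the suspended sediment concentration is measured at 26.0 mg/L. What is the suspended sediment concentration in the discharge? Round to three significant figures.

Mass balance: 5.210·20.00 + 0.4870·Cₑ = 5.697·26.00
→ Cₑ = (5.697·26.00 − 5.210·20.00) / 0.4870 = 90.19 mg/L.

90.2 mg/L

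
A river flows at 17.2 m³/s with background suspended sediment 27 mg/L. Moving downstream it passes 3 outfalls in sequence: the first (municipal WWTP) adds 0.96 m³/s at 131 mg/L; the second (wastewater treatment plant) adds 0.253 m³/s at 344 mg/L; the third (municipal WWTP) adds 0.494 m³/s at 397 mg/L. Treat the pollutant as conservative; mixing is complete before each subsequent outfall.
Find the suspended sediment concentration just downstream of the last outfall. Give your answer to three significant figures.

After outfall 1: Q = 17.20 + 0.9600 = 18.16 m³/s; C = (17.20·27.00 + 0.9600·131.0)/18.16 = 32.50 mg/L.
After outfall 2: Q = 18.16 + 0.2530 = 18.41 m³/s; C = (18.16·32.50 + 0.2530·344.0)/18.41 = 36.78 mg/L.
After outfall 3: Q = 18.41 + 0.4940 = 18.91 m³/s; C = (18.41·36.78 + 0.4940·397.0)/18.91 = 46.19 mg/L.

46.2 mg/L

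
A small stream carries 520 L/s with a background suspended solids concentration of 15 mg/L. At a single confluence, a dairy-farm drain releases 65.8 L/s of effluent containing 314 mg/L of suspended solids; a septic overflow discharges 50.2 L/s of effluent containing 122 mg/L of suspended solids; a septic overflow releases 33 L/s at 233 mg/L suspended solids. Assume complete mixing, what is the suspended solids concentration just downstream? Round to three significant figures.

Conservation of mass: C = (520.0·15.00 + 65.80·314.0 + 50.20·122.0 + 33.00·233.0) / 669.0 = 42270/669.0 = 63.19 mg/L.

63.2 mg/L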